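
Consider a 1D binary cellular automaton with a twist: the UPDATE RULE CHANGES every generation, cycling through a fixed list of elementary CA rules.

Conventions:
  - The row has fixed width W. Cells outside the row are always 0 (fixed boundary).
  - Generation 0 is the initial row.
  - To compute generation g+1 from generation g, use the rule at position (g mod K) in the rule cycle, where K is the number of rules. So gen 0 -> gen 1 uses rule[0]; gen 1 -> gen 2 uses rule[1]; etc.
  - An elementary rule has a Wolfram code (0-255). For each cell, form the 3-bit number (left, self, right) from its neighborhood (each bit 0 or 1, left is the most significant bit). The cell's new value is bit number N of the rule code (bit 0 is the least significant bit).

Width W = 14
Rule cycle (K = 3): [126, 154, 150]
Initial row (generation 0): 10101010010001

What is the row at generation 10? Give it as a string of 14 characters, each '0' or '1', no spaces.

Answer: 11000001101111

Derivation:
Gen 0: 10101010010001
Gen 1 (rule 126): 11111111111011
Gen 2 (rule 154): 11111111110010
Gen 3 (rule 150): 01111111101111
Gen 4 (rule 126): 11000000111001
Gen 5 (rule 154): 10100001110110
Gen 6 (rule 150): 10110010100001
Gen 7 (rule 126): 11111111110011
Gen 8 (rule 154): 11111111101110
Gen 9 (rule 150): 01111111000101
Gen 10 (rule 126): 11000001101111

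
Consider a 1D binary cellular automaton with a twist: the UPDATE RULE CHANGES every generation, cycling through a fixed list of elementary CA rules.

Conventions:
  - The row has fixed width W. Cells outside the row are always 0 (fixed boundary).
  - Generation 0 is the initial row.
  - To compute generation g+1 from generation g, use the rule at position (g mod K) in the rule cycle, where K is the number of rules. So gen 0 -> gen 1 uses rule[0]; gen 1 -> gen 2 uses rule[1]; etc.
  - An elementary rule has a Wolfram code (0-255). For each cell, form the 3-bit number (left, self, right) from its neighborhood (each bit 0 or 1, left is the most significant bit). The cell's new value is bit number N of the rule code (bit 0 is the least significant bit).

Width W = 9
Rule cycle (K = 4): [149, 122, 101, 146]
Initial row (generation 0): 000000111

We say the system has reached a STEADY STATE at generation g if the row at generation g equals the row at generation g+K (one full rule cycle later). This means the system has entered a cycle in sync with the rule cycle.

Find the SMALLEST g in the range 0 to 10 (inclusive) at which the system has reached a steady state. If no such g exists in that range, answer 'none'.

Gen 0: 000000111
Gen 1 (rule 149): 111110010
Gen 2 (rule 122): 100011101
Gen 3 (rule 101): 101000111
Gen 4 (rule 146): 000101010
Gen 5 (rule 149): 110101011
Gen 6 (rule 122): 111010111
Gen 7 (rule 101): 001111001
Gen 8 (rule 146): 010110110
Gen 9 (rule 149): 010000001
Gen 10 (rule 122): 101000010
Gen 11 (rule 101): 111011010
Gen 12 (rule 146): 010000001
Gen 13 (rule 149): 011111101
Gen 14 (rule 122): 110000110

Answer: none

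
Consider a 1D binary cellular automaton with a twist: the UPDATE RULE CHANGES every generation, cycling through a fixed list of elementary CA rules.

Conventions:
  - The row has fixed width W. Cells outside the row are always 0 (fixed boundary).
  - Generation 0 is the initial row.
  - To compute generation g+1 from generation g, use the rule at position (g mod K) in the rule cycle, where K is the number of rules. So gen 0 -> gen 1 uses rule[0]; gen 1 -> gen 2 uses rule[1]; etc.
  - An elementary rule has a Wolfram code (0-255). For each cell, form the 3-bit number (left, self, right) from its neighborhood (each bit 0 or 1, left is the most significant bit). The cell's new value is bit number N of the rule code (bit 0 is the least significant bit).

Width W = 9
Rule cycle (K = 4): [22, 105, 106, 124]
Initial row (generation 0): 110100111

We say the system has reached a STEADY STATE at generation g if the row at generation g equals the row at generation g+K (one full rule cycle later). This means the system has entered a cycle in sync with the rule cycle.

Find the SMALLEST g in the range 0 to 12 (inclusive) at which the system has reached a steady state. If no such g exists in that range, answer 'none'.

Gen 0: 110100111
Gen 1 (rule 22): 000111000
Gen 2 (rule 105): 110101011
Gen 3 (rule 106): 111010111
Gen 4 (rule 124): 101111101
Gen 5 (rule 22): 100000001
Gen 6 (rule 105): 001111100
Gen 7 (rule 106): 011000100
Gen 8 (rule 124): 011100110
Gen 9 (rule 22): 100011001
Gen 10 (rule 105): 001011000
Gen 11 (rule 106): 010111000
Gen 12 (rule 124): 011101100
Gen 13 (rule 22): 100000010
Gen 14 (rule 105): 001111000
Gen 15 (rule 106): 011001000
Gen 16 (rule 124): 011101100

Answer: 12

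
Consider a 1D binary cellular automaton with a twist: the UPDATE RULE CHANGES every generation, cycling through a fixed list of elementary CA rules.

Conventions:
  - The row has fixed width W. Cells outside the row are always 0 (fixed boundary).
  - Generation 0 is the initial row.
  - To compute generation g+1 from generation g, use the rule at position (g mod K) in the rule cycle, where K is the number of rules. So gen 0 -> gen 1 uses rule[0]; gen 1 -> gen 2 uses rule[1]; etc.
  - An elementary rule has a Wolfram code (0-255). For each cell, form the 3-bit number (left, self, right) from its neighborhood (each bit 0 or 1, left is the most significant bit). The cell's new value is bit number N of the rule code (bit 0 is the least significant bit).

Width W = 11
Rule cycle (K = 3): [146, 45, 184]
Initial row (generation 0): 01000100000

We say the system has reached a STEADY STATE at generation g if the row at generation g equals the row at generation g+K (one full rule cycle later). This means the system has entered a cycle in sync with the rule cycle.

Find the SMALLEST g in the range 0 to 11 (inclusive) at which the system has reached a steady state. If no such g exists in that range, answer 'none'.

Gen 0: 01000100000
Gen 1 (rule 146): 10101010000
Gen 2 (rule 45): 11111110111
Gen 3 (rule 184): 11111101110
Gen 4 (rule 146): 01111000101
Gen 5 (rule 45): 01000010111
Gen 6 (rule 184): 00100001110
Gen 7 (rule 146): 01010010101
Gen 8 (rule 45): 01110011111
Gen 9 (rule 184): 01101011110
Gen 10 (rule 146): 10000001101
Gen 11 (rule 45): 10111101011
Gen 12 (rule 184): 01111010110
Gen 13 (rule 146): 10110000001
Gen 14 (rule 45): 11100111101

Answer: none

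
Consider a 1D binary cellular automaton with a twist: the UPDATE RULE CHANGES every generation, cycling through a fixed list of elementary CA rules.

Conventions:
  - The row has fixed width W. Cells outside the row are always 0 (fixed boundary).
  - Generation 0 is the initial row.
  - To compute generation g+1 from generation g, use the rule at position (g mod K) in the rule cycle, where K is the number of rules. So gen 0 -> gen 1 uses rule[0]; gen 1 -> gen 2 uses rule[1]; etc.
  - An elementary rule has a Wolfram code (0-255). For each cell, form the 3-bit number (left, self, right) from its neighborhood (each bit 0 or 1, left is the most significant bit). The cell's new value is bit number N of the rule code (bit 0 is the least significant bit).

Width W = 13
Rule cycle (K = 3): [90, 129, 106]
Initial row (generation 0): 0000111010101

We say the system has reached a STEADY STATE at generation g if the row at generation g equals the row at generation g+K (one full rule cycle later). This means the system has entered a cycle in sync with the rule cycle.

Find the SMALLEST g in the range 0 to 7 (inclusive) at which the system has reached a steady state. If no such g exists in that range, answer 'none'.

Gen 0: 0000111010101
Gen 1 (rule 90): 0001101000000
Gen 2 (rule 129): 1100000011111
Gen 3 (rule 106): 1100000110001
Gen 4 (rule 90): 1110001111010
Gen 5 (rule 129): 0100100110000
Gen 6 (rule 106): 1001001110000
Gen 7 (rule 90): 0110111011000
Gen 8 (rule 129): 0000010000011
Gen 9 (rule 106): 0000100000111
Gen 10 (rule 90): 0001010001101

Answer: none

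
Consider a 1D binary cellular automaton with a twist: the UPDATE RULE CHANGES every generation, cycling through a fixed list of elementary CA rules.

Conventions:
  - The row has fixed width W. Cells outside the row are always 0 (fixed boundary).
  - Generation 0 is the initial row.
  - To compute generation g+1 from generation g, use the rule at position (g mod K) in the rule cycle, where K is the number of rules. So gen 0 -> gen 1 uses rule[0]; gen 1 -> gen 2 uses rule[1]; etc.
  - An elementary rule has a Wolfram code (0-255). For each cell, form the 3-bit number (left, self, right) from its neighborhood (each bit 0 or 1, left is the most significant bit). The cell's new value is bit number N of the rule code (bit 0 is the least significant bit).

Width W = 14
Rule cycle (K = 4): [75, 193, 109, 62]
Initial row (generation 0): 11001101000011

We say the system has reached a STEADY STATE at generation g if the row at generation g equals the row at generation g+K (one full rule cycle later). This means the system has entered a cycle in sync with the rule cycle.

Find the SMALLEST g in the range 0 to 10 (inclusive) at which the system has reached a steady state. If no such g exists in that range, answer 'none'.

Answer: none

Derivation:
Gen 0: 11001101000011
Gen 1 (rule 75): 11011100011111
Gen 2 (rule 193): 01001101001111
Gen 3 (rule 109): 01001111001001
Gen 4 (rule 62): 11111000111111
Gen 5 (rule 75): 10001011100001
Gen 6 (rule 193): 00100001101100
Gen 7 (rule 109): 10101101111101
Gen 8 (rule 62): 11111011000011
Gen 9 (rule 75): 10001011011111
Gen 10 (rule 193): 00100001001111
Gen 11 (rule 109): 10101101001001
Gen 12 (rule 62): 11111011111111
Gen 13 (rule 75): 10001010000001
Gen 14 (rule 193): 00100000111100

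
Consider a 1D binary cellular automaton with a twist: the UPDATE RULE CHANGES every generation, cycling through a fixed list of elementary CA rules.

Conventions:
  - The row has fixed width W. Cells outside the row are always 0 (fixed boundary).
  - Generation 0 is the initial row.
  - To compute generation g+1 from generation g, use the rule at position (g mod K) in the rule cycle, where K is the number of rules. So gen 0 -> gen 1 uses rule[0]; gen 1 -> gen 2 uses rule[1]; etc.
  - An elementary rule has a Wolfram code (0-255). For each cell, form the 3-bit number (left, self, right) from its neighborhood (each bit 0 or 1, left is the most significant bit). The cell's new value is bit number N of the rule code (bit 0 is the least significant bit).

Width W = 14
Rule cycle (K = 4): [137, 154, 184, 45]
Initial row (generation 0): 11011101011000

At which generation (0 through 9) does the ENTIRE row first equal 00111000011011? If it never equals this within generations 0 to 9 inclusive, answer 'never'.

Gen 0: 11011101011000
Gen 1 (rule 137): 10011000010011
Gen 2 (rule 154): 01110100101110
Gen 3 (rule 184): 01101010011101
Gen 4 (rule 45): 01011110010011
Gen 5 (rule 137): 00011100000010
Gen 6 (rule 154): 00111010000101
Gen 7 (rule 184): 00110101000010
Gen 8 (rule 45): 10101111011010
Gen 9 (rule 137): 00001110010000

Answer: never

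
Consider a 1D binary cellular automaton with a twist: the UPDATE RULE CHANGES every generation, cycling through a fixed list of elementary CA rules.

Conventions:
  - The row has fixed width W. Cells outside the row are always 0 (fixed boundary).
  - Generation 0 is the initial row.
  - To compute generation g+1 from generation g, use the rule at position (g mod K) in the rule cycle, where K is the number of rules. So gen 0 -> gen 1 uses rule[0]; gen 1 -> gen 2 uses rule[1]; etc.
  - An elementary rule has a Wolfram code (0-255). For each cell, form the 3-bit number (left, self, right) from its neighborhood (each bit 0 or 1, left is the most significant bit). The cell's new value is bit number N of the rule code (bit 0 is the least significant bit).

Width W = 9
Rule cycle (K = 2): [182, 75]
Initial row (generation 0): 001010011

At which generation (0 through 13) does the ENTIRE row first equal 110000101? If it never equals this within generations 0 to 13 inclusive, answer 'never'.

Gen 0: 001010011
Gen 1 (rule 182): 011111100
Gen 2 (rule 75): 110000101
Gen 3 (rule 182): 001001111
Gen 4 (rule 75): 110011001
Gen 5 (rule 182): 001100111
Gen 6 (rule 75): 111101101
Gen 7 (rule 182): 011010011
Gen 8 (rule 75): 111000111
Gen 9 (rule 182): 010101010
Gen 10 (rule 75): 100000000
Gen 11 (rule 182): 110000000
Gen 12 (rule 75): 110111111
Gen 13 (rule 182): 001011110

Answer: 2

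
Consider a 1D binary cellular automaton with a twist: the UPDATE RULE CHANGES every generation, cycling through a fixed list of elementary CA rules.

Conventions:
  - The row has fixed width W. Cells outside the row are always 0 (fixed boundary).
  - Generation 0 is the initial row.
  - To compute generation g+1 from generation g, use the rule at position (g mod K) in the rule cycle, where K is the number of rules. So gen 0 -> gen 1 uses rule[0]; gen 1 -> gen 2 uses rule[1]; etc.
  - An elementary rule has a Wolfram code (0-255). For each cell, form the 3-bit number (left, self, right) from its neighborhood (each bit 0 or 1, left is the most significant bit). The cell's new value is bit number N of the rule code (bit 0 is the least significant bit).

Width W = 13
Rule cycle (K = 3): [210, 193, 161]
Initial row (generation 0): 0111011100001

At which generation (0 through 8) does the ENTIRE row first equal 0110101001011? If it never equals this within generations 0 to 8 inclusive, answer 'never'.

Answer: 4

Derivation:
Gen 0: 0111011100001
Gen 1 (rule 210): 1011001110010
Gen 2 (rule 193): 0001000110000
Gen 3 (rule 161): 1100010000111
Gen 4 (rule 210): 0110101001011
Gen 5 (rule 193): 0010000000001
Gen 6 (rule 161): 1000111111100
Gen 7 (rule 210): 0101011111110
Gen 8 (rule 193): 0000001111110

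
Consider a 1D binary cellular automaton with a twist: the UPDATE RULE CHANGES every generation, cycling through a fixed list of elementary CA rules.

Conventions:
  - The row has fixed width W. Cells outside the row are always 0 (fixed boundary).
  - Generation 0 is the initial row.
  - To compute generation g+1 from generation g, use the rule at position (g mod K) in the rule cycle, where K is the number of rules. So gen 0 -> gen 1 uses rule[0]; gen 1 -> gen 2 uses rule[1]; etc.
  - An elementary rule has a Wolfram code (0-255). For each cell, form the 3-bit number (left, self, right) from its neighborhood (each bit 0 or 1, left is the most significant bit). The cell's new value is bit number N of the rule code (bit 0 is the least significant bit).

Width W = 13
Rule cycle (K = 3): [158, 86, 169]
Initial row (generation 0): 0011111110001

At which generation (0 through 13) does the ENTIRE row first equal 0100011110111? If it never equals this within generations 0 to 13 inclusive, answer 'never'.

Answer: never

Derivation:
Gen 0: 0011111110001
Gen 1 (rule 158): 0111111101011
Gen 2 (rule 86): 1000000101001
Gen 3 (rule 169): 0011110010000
Gen 4 (rule 158): 0111101111000
Gen 5 (rule 86): 1000100001100
Gen 6 (rule 169): 0010001101001
Gen 7 (rule 158): 0111011001111
Gen 8 (rule 86): 1001001110001
Gen 9 (rule 169): 0000001100100
Gen 10 (rule 158): 0000011011110
Gen 11 (rule 86): 0000101000011
Gen 12 (rule 169): 1110010011010
Gen 13 (rule 158): 1101111110011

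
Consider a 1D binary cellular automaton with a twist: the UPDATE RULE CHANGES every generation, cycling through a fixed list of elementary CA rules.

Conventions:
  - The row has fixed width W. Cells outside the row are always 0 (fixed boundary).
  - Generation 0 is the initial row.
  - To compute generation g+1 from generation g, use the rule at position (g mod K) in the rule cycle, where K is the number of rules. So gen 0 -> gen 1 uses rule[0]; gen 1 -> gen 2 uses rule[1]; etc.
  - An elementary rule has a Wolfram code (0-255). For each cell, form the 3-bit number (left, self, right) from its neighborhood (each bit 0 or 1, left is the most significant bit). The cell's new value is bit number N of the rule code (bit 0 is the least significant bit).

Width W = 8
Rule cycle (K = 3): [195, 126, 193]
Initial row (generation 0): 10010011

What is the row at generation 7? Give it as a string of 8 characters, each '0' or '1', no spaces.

Answer: 10110001

Derivation:
Gen 0: 10010011
Gen 1 (rule 195): 00100101
Gen 2 (rule 126): 01111111
Gen 3 (rule 193): 00111111
Gen 4 (rule 195): 11011111
Gen 5 (rule 126): 11110001
Gen 6 (rule 193): 01110100
Gen 7 (rule 195): 10110001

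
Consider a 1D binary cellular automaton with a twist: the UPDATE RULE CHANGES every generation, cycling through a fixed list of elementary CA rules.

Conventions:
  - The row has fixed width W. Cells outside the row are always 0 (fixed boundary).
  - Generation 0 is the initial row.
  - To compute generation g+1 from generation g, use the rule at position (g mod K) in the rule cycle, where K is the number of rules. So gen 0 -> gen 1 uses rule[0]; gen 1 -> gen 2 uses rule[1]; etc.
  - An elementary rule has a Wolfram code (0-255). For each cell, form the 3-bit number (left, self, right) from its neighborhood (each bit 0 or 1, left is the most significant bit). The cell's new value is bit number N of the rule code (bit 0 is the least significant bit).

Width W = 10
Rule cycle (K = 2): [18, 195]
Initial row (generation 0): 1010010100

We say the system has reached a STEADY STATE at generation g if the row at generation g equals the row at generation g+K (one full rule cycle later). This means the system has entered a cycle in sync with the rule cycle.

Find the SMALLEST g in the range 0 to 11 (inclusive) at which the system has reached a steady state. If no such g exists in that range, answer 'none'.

Gen 0: 1010010100
Gen 1 (rule 18): 0001100010
Gen 2 (rule 195): 1110101100
Gen 3 (rule 18): 0000000010
Gen 4 (rule 195): 1111111100
Gen 5 (rule 18): 0000000010
Gen 6 (rule 195): 1111111100
Gen 7 (rule 18): 0000000010
Gen 8 (rule 195): 1111111100
Gen 9 (rule 18): 0000000010
Gen 10 (rule 195): 1111111100
Gen 11 (rule 18): 0000000010
Gen 12 (rule 195): 1111111100
Gen 13 (rule 18): 0000000010

Answer: 3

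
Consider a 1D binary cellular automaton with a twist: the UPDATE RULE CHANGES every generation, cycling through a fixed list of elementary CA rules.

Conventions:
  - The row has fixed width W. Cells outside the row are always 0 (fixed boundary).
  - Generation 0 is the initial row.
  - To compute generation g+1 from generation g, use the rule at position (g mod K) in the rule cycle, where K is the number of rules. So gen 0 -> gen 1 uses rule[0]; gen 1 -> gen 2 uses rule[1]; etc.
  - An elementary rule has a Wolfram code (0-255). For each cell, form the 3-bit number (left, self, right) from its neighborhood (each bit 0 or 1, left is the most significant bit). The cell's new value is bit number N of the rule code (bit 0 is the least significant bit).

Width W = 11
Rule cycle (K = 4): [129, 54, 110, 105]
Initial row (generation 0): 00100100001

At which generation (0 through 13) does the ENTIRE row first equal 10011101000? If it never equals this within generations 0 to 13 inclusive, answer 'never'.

Answer: never

Derivation:
Gen 0: 00100100001
Gen 1 (rule 129): 10000001100
Gen 2 (rule 54): 11000010010
Gen 3 (rule 110): 11000110110
Gen 4 (rule 105): 11010111110
Gen 5 (rule 129): 00000011100
Gen 6 (rule 54): 00000100010
Gen 7 (rule 110): 00001100110
Gen 8 (rule 105): 11101100110
Gen 9 (rule 129): 01000000000
Gen 10 (rule 54): 11100000000
Gen 11 (rule 110): 10100000000
Gen 12 (rule 105): 01001111111
Gen 13 (rule 129): 00000111110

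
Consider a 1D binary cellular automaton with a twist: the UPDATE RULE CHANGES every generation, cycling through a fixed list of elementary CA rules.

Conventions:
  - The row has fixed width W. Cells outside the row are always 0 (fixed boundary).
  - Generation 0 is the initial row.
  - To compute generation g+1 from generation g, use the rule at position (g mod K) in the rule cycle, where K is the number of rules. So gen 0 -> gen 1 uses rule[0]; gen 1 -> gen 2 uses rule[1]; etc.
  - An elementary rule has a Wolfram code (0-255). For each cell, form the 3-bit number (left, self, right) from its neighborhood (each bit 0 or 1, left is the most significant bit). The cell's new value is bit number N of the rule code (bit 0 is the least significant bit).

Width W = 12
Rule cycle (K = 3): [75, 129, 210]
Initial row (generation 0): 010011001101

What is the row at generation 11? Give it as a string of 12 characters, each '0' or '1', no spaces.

Gen 0: 010011001101
Gen 1 (rule 75): 100111011100
Gen 2 (rule 129): 000010001001
Gen 3 (rule 210): 000101010110
Gen 4 (rule 75): 111000000110
Gen 5 (rule 129): 010011110000
Gen 6 (rule 210): 101101111000
Gen 7 (rule 75): 001101001011
Gen 8 (rule 129): 100000000000
Gen 9 (rule 210): 010000000000
Gen 10 (rule 75): 100111111111
Gen 11 (rule 129): 000011111110

Answer: 000011111110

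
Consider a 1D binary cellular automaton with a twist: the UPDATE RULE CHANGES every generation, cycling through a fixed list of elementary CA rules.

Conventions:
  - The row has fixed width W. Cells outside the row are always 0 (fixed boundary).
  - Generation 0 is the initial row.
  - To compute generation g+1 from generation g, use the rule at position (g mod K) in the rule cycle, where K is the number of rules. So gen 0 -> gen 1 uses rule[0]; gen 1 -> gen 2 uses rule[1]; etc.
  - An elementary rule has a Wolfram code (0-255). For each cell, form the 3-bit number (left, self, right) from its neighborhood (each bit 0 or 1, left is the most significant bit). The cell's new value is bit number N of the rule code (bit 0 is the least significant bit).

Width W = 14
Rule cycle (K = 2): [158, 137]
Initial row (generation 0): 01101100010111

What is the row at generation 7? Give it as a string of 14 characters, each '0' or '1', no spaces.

Gen 0: 01101100010111
Gen 1 (rule 158): 11001010110110
Gen 2 (rule 137): 10000000100100
Gen 3 (rule 158): 11000001111110
Gen 4 (rule 137): 10011101111100
Gen 5 (rule 158): 11111001111010
Gen 6 (rule 137): 11110001110000
Gen 7 (rule 158): 11101011101000

Answer: 11101011101000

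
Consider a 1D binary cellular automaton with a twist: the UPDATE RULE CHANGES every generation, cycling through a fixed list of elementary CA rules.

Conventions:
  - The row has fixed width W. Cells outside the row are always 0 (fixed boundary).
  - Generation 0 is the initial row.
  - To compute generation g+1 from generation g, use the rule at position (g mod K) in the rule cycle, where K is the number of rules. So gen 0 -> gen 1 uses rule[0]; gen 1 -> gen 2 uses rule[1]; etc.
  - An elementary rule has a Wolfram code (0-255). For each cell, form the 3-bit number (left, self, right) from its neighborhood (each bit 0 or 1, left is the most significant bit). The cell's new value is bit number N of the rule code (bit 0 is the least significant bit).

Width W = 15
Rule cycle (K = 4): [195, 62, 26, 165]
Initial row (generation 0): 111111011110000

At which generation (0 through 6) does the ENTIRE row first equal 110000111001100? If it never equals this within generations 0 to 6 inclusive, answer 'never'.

Gen 0: 111111011110000
Gen 1 (rule 195): 011111001110111
Gen 2 (rule 62): 110000111001100
Gen 3 (rule 26): 101001100111010
Gen 4 (rule 165): 111000000010110
Gen 5 (rule 195): 011011111100010
Gen 6 (rule 62): 110110000010111

Answer: 2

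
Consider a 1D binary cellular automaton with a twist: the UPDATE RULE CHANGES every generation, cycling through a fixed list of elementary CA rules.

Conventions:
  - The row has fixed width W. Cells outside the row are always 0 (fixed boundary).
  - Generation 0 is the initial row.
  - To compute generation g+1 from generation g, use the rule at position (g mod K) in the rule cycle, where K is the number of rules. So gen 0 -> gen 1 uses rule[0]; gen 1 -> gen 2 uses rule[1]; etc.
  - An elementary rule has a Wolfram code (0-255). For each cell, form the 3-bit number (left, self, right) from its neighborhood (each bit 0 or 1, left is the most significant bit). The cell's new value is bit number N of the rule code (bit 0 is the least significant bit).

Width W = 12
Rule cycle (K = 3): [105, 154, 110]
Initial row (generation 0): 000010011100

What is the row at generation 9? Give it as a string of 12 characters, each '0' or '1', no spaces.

Gen 0: 000010011100
Gen 1 (rule 105): 111000010101
Gen 2 (rule 154): 110100100000
Gen 3 (rule 110): 111101100000
Gen 4 (rule 105): 100111101111
Gen 5 (rule 154): 011111001110
Gen 6 (rule 110): 110001011010
Gen 7 (rule 105): 110100111100
Gen 8 (rule 154): 100011111010
Gen 9 (rule 110): 100110001110

Answer: 100110001110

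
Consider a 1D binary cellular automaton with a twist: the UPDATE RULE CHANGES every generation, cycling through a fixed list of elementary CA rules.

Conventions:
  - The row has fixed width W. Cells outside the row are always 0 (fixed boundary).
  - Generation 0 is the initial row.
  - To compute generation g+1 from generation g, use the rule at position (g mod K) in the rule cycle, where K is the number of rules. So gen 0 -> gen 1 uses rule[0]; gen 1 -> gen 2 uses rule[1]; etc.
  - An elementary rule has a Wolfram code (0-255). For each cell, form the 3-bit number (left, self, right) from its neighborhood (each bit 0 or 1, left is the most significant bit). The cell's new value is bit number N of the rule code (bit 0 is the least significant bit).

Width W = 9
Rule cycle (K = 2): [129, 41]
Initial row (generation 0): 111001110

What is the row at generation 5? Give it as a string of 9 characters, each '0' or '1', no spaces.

Answer: 000000100

Derivation:
Gen 0: 111001110
Gen 1 (rule 129): 010000100
Gen 2 (rule 41): 000110001
Gen 3 (rule 129): 110000100
Gen 4 (rule 41): 100110001
Gen 5 (rule 129): 000000100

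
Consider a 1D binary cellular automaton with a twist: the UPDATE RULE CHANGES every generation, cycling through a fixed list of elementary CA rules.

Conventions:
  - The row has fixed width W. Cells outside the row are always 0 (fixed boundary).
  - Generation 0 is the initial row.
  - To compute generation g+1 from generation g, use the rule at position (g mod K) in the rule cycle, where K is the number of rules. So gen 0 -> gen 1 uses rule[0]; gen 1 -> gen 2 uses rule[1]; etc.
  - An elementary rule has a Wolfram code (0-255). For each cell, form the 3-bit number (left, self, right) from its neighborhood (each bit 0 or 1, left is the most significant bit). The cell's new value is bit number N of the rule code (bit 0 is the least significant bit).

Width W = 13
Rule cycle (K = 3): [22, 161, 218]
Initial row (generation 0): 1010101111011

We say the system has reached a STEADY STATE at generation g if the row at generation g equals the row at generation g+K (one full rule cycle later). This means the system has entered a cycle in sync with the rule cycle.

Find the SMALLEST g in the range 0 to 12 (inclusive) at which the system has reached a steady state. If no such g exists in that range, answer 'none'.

Gen 0: 1010101111011
Gen 1 (rule 22): 1010100000000
Gen 2 (rule 161): 0101001111111
Gen 3 (rule 218): 1000111111111
Gen 4 (rule 22): 1101000000000
Gen 5 (rule 161): 0010011111111
Gen 6 (rule 218): 0101111111111
Gen 7 (rule 22): 1100000000000
Gen 8 (rule 161): 0001111111111
Gen 9 (rule 218): 0011111111111
Gen 10 (rule 22): 0100000000000
Gen 11 (rule 161): 0001111111111
Gen 12 (rule 218): 0011111111111
Gen 13 (rule 22): 0100000000000
Gen 14 (rule 161): 0001111111111
Gen 15 (rule 218): 0011111111111

Answer: 8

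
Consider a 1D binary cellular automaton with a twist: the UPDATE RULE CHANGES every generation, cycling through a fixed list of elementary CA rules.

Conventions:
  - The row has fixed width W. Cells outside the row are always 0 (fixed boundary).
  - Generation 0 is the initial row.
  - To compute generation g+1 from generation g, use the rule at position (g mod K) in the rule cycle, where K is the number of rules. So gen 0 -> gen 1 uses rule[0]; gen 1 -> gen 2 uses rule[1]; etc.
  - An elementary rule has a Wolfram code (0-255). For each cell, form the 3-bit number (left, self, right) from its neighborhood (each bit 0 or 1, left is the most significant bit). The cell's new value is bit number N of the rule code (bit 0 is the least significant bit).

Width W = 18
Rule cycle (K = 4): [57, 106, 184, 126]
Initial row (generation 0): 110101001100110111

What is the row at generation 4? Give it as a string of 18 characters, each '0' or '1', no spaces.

Gen 0: 110101001100110111
Gen 1 (rule 57): 101010101010101100
Gen 2 (rule 106): 010101010101011100
Gen 3 (rule 184): 001010101010111010
Gen 4 (rule 126): 011111111111101111

Answer: 011111111111101111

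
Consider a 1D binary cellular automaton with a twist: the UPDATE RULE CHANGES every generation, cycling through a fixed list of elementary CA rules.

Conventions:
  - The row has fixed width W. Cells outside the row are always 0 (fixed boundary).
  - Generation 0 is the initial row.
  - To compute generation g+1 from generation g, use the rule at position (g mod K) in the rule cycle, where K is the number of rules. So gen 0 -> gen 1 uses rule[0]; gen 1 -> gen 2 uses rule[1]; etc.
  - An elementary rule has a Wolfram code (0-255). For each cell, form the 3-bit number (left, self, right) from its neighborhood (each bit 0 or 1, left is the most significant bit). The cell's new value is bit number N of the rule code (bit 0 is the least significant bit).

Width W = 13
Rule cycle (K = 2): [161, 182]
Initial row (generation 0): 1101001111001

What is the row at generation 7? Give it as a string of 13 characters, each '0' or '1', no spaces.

Gen 0: 1101001111001
Gen 1 (rule 161): 0010000110000
Gen 2 (rule 182): 0111001001000
Gen 3 (rule 161): 0010000000011
Gen 4 (rule 182): 0111000000100
Gen 5 (rule 161): 0010011110001
Gen 6 (rule 182): 0111101101011
Gen 7 (rule 161): 0011010010100

Answer: 0011010010100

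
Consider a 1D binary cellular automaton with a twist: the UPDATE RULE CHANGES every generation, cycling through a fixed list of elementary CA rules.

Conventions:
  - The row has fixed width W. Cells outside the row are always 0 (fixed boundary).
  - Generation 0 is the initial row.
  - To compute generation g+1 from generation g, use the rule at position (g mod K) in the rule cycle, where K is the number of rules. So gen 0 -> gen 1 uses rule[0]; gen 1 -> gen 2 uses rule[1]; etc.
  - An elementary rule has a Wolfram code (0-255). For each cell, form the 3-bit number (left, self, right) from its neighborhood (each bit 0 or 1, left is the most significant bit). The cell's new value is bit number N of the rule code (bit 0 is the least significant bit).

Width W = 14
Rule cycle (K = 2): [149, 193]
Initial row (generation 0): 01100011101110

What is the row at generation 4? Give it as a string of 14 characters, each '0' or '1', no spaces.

Answer: 10000111001111

Derivation:
Gen 0: 01100011101110
Gen 1 (rule 149): 00011001000101
Gen 2 (rule 193): 11001000010000
Gen 3 (rule 149): 00101111011111
Gen 4 (rule 193): 10000111001111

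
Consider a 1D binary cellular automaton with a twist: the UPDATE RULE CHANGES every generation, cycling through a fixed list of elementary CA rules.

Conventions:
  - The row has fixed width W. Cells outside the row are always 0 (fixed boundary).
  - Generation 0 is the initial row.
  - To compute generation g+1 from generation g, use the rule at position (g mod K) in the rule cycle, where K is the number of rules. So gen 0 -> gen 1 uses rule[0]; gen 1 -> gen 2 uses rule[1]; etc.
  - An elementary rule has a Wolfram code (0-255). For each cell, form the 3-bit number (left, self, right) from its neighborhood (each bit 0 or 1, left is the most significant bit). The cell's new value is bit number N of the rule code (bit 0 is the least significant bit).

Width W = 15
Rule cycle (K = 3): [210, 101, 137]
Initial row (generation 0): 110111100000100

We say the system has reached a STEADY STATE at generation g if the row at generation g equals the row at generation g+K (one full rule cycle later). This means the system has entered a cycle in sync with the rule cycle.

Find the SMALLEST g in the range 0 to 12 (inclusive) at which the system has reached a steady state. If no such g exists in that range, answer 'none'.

Answer: none

Derivation:
Gen 0: 110111100000100
Gen 1 (rule 210): 010011110001010
Gen 2 (rule 101): 010000010101110
Gen 3 (rule 137): 000111000001100
Gen 4 (rule 210): 001011100010110
Gen 5 (rule 101): 101100101011010
Gen 6 (rule 137): 001000000010000
Gen 7 (rule 210): 010100000101000
Gen 8 (rule 101): 011101110111011
Gen 9 (rule 137): 011001100110010
Gen 10 (rule 210): 101110111011101
Gen 11 (rule 101): 110011001100111
Gen 12 (rule 137): 100010001000110
Gen 13 (rule 210): 010101010101011
Gen 14 (rule 101): 011111111111101
Gen 15 (rule 137): 011111111111000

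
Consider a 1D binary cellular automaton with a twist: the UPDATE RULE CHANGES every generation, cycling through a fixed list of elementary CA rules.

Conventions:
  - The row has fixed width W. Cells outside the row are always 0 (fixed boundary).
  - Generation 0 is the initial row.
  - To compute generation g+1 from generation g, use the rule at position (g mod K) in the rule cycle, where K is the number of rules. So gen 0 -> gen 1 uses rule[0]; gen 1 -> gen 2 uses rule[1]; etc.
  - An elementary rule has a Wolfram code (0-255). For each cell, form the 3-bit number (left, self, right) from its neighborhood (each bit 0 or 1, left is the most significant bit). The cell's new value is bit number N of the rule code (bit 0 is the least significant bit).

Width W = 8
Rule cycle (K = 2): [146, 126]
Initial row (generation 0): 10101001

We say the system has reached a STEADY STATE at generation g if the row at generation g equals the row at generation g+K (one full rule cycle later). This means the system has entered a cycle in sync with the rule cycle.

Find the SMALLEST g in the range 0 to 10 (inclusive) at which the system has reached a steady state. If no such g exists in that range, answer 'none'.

Answer: none

Derivation:
Gen 0: 10101001
Gen 1 (rule 146): 00000110
Gen 2 (rule 126): 00001111
Gen 3 (rule 146): 00010110
Gen 4 (rule 126): 00111111
Gen 5 (rule 146): 01011110
Gen 6 (rule 126): 11110011
Gen 7 (rule 146): 01101100
Gen 8 (rule 126): 11111110
Gen 9 (rule 146): 01111101
Gen 10 (rule 126): 11000111
Gen 11 (rule 146): 00101010
Gen 12 (rule 126): 01111111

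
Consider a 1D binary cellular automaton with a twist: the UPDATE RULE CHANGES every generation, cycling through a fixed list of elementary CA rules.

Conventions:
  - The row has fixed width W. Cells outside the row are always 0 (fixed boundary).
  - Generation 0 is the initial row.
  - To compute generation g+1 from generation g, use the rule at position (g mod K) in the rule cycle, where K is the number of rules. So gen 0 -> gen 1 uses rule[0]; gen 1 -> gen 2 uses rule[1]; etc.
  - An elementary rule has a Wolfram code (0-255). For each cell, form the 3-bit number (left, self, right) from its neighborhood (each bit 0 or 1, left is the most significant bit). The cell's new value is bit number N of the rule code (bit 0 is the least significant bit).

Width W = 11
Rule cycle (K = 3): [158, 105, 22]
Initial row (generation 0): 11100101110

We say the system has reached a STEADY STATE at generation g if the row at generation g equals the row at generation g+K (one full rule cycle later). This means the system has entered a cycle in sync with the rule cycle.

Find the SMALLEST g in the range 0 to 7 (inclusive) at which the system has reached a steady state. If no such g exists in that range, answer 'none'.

Answer: 6

Derivation:
Gen 0: 11100101110
Gen 1 (rule 158): 11011101101
Gen 2 (rule 105): 11110111110
Gen 3 (rule 22): 00000000001
Gen 4 (rule 158): 00000000011
Gen 5 (rule 105): 11111111011
Gen 6 (rule 22): 00000000000
Gen 7 (rule 158): 00000000000
Gen 8 (rule 105): 11111111111
Gen 9 (rule 22): 00000000000
Gen 10 (rule 158): 00000000000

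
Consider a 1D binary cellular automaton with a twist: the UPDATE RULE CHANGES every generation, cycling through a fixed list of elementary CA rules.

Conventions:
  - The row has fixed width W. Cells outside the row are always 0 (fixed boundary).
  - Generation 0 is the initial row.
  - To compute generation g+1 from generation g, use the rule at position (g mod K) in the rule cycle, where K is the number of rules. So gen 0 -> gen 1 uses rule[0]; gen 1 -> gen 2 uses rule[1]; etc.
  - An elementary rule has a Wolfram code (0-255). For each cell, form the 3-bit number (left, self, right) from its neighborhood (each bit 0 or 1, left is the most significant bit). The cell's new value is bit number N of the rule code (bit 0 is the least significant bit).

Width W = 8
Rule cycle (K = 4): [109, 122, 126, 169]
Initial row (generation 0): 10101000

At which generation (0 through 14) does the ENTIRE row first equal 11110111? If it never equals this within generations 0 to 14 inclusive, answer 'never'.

Answer: 5

Derivation:
Gen 0: 10101000
Gen 1 (rule 109): 11111011
Gen 2 (rule 122): 10001111
Gen 3 (rule 126): 11011001
Gen 4 (rule 169): 10110000
Gen 5 (rule 109): 11110111
Gen 6 (rule 122): 10011101
Gen 7 (rule 126): 11110111
Gen 8 (rule 169): 11101110
Gen 9 (rule 109): 10111010
Gen 10 (rule 122): 01101101
Gen 11 (rule 126): 11111111
Gen 12 (rule 169): 11111110
Gen 13 (rule 109): 10000010
Gen 14 (rule 122): 01000101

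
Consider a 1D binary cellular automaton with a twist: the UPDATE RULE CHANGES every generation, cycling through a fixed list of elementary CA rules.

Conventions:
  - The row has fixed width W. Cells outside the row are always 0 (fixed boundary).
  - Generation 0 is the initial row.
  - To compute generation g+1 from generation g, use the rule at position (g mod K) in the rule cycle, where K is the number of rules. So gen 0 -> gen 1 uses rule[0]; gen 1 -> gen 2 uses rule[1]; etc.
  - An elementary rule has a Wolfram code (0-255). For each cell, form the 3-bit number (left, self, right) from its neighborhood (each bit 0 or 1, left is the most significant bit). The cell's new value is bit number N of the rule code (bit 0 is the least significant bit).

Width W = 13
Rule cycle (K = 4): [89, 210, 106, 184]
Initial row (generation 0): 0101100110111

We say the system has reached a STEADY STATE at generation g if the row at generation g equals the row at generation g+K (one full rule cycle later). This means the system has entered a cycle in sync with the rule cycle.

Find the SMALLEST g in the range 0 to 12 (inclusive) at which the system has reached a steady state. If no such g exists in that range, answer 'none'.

Gen 0: 0101100110111
Gen 1 (rule 89): 0001110110101
Gen 2 (rule 210): 0010110010000
Gen 3 (rule 106): 0101110100000
Gen 4 (rule 184): 0011101010000
Gen 5 (rule 89): 1010100001111
Gen 6 (rule 210): 0000010010111
Gen 7 (rule 106): 0000100101101
Gen 8 (rule 184): 0000010011010
Gen 9 (rule 89): 1111001011001
Gen 10 (rule 210): 0111110001110
Gen 11 (rule 106): 1100010011010
Gen 12 (rule 184): 1010001010101
Gen 13 (rule 89): 0001100000000
Gen 14 (rule 210): 0010110000000
Gen 15 (rule 106): 0101110000000
Gen 16 (rule 184): 0011101000000

Answer: none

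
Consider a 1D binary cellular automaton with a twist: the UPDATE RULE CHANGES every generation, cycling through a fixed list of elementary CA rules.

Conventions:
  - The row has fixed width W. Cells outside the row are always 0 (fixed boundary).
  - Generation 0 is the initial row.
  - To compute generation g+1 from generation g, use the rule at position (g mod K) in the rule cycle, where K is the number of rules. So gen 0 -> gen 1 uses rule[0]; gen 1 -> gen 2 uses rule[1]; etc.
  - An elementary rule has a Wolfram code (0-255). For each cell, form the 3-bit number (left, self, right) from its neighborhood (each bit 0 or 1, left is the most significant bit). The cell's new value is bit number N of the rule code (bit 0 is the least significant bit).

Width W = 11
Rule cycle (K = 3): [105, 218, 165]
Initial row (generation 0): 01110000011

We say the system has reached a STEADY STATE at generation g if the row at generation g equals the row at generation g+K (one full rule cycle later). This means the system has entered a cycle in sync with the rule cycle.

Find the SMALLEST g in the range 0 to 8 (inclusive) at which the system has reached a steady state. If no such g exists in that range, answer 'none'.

Gen 0: 01110000011
Gen 1 (rule 105): 01010111011
Gen 2 (rule 218): 10000111011
Gen 3 (rule 165): 10110010100
Gen 4 (rule 105): 01110001001
Gen 5 (rule 218): 11111010110
Gen 6 (rule 165): 01110111000
Gen 7 (rule 105): 01011101011
Gen 8 (rule 218): 10011100011
Gen 9 (rule 165): 10001001000
Gen 10 (rule 105): 00100000011
Gen 11 (rule 218): 01010000111

Answer: none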